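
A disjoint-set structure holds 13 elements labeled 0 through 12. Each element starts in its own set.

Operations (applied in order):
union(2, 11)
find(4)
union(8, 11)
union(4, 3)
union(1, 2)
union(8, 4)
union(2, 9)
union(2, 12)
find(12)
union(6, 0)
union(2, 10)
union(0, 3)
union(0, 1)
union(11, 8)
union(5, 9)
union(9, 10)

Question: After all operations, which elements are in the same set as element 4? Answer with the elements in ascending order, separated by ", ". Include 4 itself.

Step 1: union(2, 11) -> merged; set of 2 now {2, 11}
Step 2: find(4) -> no change; set of 4 is {4}
Step 3: union(8, 11) -> merged; set of 8 now {2, 8, 11}
Step 4: union(4, 3) -> merged; set of 4 now {3, 4}
Step 5: union(1, 2) -> merged; set of 1 now {1, 2, 8, 11}
Step 6: union(8, 4) -> merged; set of 8 now {1, 2, 3, 4, 8, 11}
Step 7: union(2, 9) -> merged; set of 2 now {1, 2, 3, 4, 8, 9, 11}
Step 8: union(2, 12) -> merged; set of 2 now {1, 2, 3, 4, 8, 9, 11, 12}
Step 9: find(12) -> no change; set of 12 is {1, 2, 3, 4, 8, 9, 11, 12}
Step 10: union(6, 0) -> merged; set of 6 now {0, 6}
Step 11: union(2, 10) -> merged; set of 2 now {1, 2, 3, 4, 8, 9, 10, 11, 12}
Step 12: union(0, 3) -> merged; set of 0 now {0, 1, 2, 3, 4, 6, 8, 9, 10, 11, 12}
Step 13: union(0, 1) -> already same set; set of 0 now {0, 1, 2, 3, 4, 6, 8, 9, 10, 11, 12}
Step 14: union(11, 8) -> already same set; set of 11 now {0, 1, 2, 3, 4, 6, 8, 9, 10, 11, 12}
Step 15: union(5, 9) -> merged; set of 5 now {0, 1, 2, 3, 4, 5, 6, 8, 9, 10, 11, 12}
Step 16: union(9, 10) -> already same set; set of 9 now {0, 1, 2, 3, 4, 5, 6, 8, 9, 10, 11, 12}
Component of 4: {0, 1, 2, 3, 4, 5, 6, 8, 9, 10, 11, 12}

Answer: 0, 1, 2, 3, 4, 5, 6, 8, 9, 10, 11, 12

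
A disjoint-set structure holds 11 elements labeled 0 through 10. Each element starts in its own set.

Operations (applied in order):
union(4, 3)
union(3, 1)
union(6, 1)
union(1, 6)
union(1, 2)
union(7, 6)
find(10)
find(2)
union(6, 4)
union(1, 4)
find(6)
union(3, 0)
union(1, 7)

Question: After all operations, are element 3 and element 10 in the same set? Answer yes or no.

Answer: no

Derivation:
Step 1: union(4, 3) -> merged; set of 4 now {3, 4}
Step 2: union(3, 1) -> merged; set of 3 now {1, 3, 4}
Step 3: union(6, 1) -> merged; set of 6 now {1, 3, 4, 6}
Step 4: union(1, 6) -> already same set; set of 1 now {1, 3, 4, 6}
Step 5: union(1, 2) -> merged; set of 1 now {1, 2, 3, 4, 6}
Step 6: union(7, 6) -> merged; set of 7 now {1, 2, 3, 4, 6, 7}
Step 7: find(10) -> no change; set of 10 is {10}
Step 8: find(2) -> no change; set of 2 is {1, 2, 3, 4, 6, 7}
Step 9: union(6, 4) -> already same set; set of 6 now {1, 2, 3, 4, 6, 7}
Step 10: union(1, 4) -> already same set; set of 1 now {1, 2, 3, 4, 6, 7}
Step 11: find(6) -> no change; set of 6 is {1, 2, 3, 4, 6, 7}
Step 12: union(3, 0) -> merged; set of 3 now {0, 1, 2, 3, 4, 6, 7}
Step 13: union(1, 7) -> already same set; set of 1 now {0, 1, 2, 3, 4, 6, 7}
Set of 3: {0, 1, 2, 3, 4, 6, 7}; 10 is not a member.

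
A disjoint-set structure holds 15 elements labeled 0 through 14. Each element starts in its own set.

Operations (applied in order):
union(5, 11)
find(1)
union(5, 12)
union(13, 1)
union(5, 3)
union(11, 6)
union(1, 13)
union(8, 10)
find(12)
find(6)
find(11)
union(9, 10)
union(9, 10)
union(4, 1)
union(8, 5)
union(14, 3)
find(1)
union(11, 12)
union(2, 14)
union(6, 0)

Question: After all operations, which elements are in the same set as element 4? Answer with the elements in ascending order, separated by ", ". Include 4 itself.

Answer: 1, 4, 13

Derivation:
Step 1: union(5, 11) -> merged; set of 5 now {5, 11}
Step 2: find(1) -> no change; set of 1 is {1}
Step 3: union(5, 12) -> merged; set of 5 now {5, 11, 12}
Step 4: union(13, 1) -> merged; set of 13 now {1, 13}
Step 5: union(5, 3) -> merged; set of 5 now {3, 5, 11, 12}
Step 6: union(11, 6) -> merged; set of 11 now {3, 5, 6, 11, 12}
Step 7: union(1, 13) -> already same set; set of 1 now {1, 13}
Step 8: union(8, 10) -> merged; set of 8 now {8, 10}
Step 9: find(12) -> no change; set of 12 is {3, 5, 6, 11, 12}
Step 10: find(6) -> no change; set of 6 is {3, 5, 6, 11, 12}
Step 11: find(11) -> no change; set of 11 is {3, 5, 6, 11, 12}
Step 12: union(9, 10) -> merged; set of 9 now {8, 9, 10}
Step 13: union(9, 10) -> already same set; set of 9 now {8, 9, 10}
Step 14: union(4, 1) -> merged; set of 4 now {1, 4, 13}
Step 15: union(8, 5) -> merged; set of 8 now {3, 5, 6, 8, 9, 10, 11, 12}
Step 16: union(14, 3) -> merged; set of 14 now {3, 5, 6, 8, 9, 10, 11, 12, 14}
Step 17: find(1) -> no change; set of 1 is {1, 4, 13}
Step 18: union(11, 12) -> already same set; set of 11 now {3, 5, 6, 8, 9, 10, 11, 12, 14}
Step 19: union(2, 14) -> merged; set of 2 now {2, 3, 5, 6, 8, 9, 10, 11, 12, 14}
Step 20: union(6, 0) -> merged; set of 6 now {0, 2, 3, 5, 6, 8, 9, 10, 11, 12, 14}
Component of 4: {1, 4, 13}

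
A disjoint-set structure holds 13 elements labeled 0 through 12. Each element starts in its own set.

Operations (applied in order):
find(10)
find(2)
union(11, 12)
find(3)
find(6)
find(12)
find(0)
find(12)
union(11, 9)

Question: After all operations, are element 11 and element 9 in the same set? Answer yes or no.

Answer: yes

Derivation:
Step 1: find(10) -> no change; set of 10 is {10}
Step 2: find(2) -> no change; set of 2 is {2}
Step 3: union(11, 12) -> merged; set of 11 now {11, 12}
Step 4: find(3) -> no change; set of 3 is {3}
Step 5: find(6) -> no change; set of 6 is {6}
Step 6: find(12) -> no change; set of 12 is {11, 12}
Step 7: find(0) -> no change; set of 0 is {0}
Step 8: find(12) -> no change; set of 12 is {11, 12}
Step 9: union(11, 9) -> merged; set of 11 now {9, 11, 12}
Set of 11: {9, 11, 12}; 9 is a member.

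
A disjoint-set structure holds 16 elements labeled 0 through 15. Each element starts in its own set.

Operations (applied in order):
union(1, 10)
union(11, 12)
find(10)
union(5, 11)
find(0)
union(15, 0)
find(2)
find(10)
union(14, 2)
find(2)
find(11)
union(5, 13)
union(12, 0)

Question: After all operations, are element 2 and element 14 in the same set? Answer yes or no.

Step 1: union(1, 10) -> merged; set of 1 now {1, 10}
Step 2: union(11, 12) -> merged; set of 11 now {11, 12}
Step 3: find(10) -> no change; set of 10 is {1, 10}
Step 4: union(5, 11) -> merged; set of 5 now {5, 11, 12}
Step 5: find(0) -> no change; set of 0 is {0}
Step 6: union(15, 0) -> merged; set of 15 now {0, 15}
Step 7: find(2) -> no change; set of 2 is {2}
Step 8: find(10) -> no change; set of 10 is {1, 10}
Step 9: union(14, 2) -> merged; set of 14 now {2, 14}
Step 10: find(2) -> no change; set of 2 is {2, 14}
Step 11: find(11) -> no change; set of 11 is {5, 11, 12}
Step 12: union(5, 13) -> merged; set of 5 now {5, 11, 12, 13}
Step 13: union(12, 0) -> merged; set of 12 now {0, 5, 11, 12, 13, 15}
Set of 2: {2, 14}; 14 is a member.

Answer: yes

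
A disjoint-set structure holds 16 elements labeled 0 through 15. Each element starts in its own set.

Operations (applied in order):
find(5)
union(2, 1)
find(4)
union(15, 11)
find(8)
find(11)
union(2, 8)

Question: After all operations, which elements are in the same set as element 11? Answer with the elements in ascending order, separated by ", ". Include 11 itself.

Step 1: find(5) -> no change; set of 5 is {5}
Step 2: union(2, 1) -> merged; set of 2 now {1, 2}
Step 3: find(4) -> no change; set of 4 is {4}
Step 4: union(15, 11) -> merged; set of 15 now {11, 15}
Step 5: find(8) -> no change; set of 8 is {8}
Step 6: find(11) -> no change; set of 11 is {11, 15}
Step 7: union(2, 8) -> merged; set of 2 now {1, 2, 8}
Component of 11: {11, 15}

Answer: 11, 15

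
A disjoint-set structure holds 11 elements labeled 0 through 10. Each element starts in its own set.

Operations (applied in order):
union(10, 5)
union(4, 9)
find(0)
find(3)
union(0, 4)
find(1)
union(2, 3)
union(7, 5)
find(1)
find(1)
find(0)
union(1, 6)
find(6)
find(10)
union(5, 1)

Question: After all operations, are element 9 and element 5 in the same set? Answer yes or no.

Answer: no

Derivation:
Step 1: union(10, 5) -> merged; set of 10 now {5, 10}
Step 2: union(4, 9) -> merged; set of 4 now {4, 9}
Step 3: find(0) -> no change; set of 0 is {0}
Step 4: find(3) -> no change; set of 3 is {3}
Step 5: union(0, 4) -> merged; set of 0 now {0, 4, 9}
Step 6: find(1) -> no change; set of 1 is {1}
Step 7: union(2, 3) -> merged; set of 2 now {2, 3}
Step 8: union(7, 5) -> merged; set of 7 now {5, 7, 10}
Step 9: find(1) -> no change; set of 1 is {1}
Step 10: find(1) -> no change; set of 1 is {1}
Step 11: find(0) -> no change; set of 0 is {0, 4, 9}
Step 12: union(1, 6) -> merged; set of 1 now {1, 6}
Step 13: find(6) -> no change; set of 6 is {1, 6}
Step 14: find(10) -> no change; set of 10 is {5, 7, 10}
Step 15: union(5, 1) -> merged; set of 5 now {1, 5, 6, 7, 10}
Set of 9: {0, 4, 9}; 5 is not a member.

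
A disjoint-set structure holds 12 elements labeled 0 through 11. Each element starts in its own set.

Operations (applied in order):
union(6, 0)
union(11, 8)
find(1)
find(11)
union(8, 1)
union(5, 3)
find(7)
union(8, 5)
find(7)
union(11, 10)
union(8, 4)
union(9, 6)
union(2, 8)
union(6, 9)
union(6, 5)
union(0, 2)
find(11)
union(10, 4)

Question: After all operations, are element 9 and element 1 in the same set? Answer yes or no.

Answer: yes

Derivation:
Step 1: union(6, 0) -> merged; set of 6 now {0, 6}
Step 2: union(11, 8) -> merged; set of 11 now {8, 11}
Step 3: find(1) -> no change; set of 1 is {1}
Step 4: find(11) -> no change; set of 11 is {8, 11}
Step 5: union(8, 1) -> merged; set of 8 now {1, 8, 11}
Step 6: union(5, 3) -> merged; set of 5 now {3, 5}
Step 7: find(7) -> no change; set of 7 is {7}
Step 8: union(8, 5) -> merged; set of 8 now {1, 3, 5, 8, 11}
Step 9: find(7) -> no change; set of 7 is {7}
Step 10: union(11, 10) -> merged; set of 11 now {1, 3, 5, 8, 10, 11}
Step 11: union(8, 4) -> merged; set of 8 now {1, 3, 4, 5, 8, 10, 11}
Step 12: union(9, 6) -> merged; set of 9 now {0, 6, 9}
Step 13: union(2, 8) -> merged; set of 2 now {1, 2, 3, 4, 5, 8, 10, 11}
Step 14: union(6, 9) -> already same set; set of 6 now {0, 6, 9}
Step 15: union(6, 5) -> merged; set of 6 now {0, 1, 2, 3, 4, 5, 6, 8, 9, 10, 11}
Step 16: union(0, 2) -> already same set; set of 0 now {0, 1, 2, 3, 4, 5, 6, 8, 9, 10, 11}
Step 17: find(11) -> no change; set of 11 is {0, 1, 2, 3, 4, 5, 6, 8, 9, 10, 11}
Step 18: union(10, 4) -> already same set; set of 10 now {0, 1, 2, 3, 4, 5, 6, 8, 9, 10, 11}
Set of 9: {0, 1, 2, 3, 4, 5, 6, 8, 9, 10, 11}; 1 is a member.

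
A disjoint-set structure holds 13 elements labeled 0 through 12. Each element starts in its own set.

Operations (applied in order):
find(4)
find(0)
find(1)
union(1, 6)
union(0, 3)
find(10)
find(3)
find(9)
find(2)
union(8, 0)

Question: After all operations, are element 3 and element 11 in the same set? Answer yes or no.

Step 1: find(4) -> no change; set of 4 is {4}
Step 2: find(0) -> no change; set of 0 is {0}
Step 3: find(1) -> no change; set of 1 is {1}
Step 4: union(1, 6) -> merged; set of 1 now {1, 6}
Step 5: union(0, 3) -> merged; set of 0 now {0, 3}
Step 6: find(10) -> no change; set of 10 is {10}
Step 7: find(3) -> no change; set of 3 is {0, 3}
Step 8: find(9) -> no change; set of 9 is {9}
Step 9: find(2) -> no change; set of 2 is {2}
Step 10: union(8, 0) -> merged; set of 8 now {0, 3, 8}
Set of 3: {0, 3, 8}; 11 is not a member.

Answer: no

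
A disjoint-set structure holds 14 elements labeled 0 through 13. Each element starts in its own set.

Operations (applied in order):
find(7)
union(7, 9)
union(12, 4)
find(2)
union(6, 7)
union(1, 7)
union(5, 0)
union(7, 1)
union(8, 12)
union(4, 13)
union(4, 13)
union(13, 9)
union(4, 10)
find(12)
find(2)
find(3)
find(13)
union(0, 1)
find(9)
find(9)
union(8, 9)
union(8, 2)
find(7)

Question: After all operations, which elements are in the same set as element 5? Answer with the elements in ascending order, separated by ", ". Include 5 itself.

Step 1: find(7) -> no change; set of 7 is {7}
Step 2: union(7, 9) -> merged; set of 7 now {7, 9}
Step 3: union(12, 4) -> merged; set of 12 now {4, 12}
Step 4: find(2) -> no change; set of 2 is {2}
Step 5: union(6, 7) -> merged; set of 6 now {6, 7, 9}
Step 6: union(1, 7) -> merged; set of 1 now {1, 6, 7, 9}
Step 7: union(5, 0) -> merged; set of 5 now {0, 5}
Step 8: union(7, 1) -> already same set; set of 7 now {1, 6, 7, 9}
Step 9: union(8, 12) -> merged; set of 8 now {4, 8, 12}
Step 10: union(4, 13) -> merged; set of 4 now {4, 8, 12, 13}
Step 11: union(4, 13) -> already same set; set of 4 now {4, 8, 12, 13}
Step 12: union(13, 9) -> merged; set of 13 now {1, 4, 6, 7, 8, 9, 12, 13}
Step 13: union(4, 10) -> merged; set of 4 now {1, 4, 6, 7, 8, 9, 10, 12, 13}
Step 14: find(12) -> no change; set of 12 is {1, 4, 6, 7, 8, 9, 10, 12, 13}
Step 15: find(2) -> no change; set of 2 is {2}
Step 16: find(3) -> no change; set of 3 is {3}
Step 17: find(13) -> no change; set of 13 is {1, 4, 6, 7, 8, 9, 10, 12, 13}
Step 18: union(0, 1) -> merged; set of 0 now {0, 1, 4, 5, 6, 7, 8, 9, 10, 12, 13}
Step 19: find(9) -> no change; set of 9 is {0, 1, 4, 5, 6, 7, 8, 9, 10, 12, 13}
Step 20: find(9) -> no change; set of 9 is {0, 1, 4, 5, 6, 7, 8, 9, 10, 12, 13}
Step 21: union(8, 9) -> already same set; set of 8 now {0, 1, 4, 5, 6, 7, 8, 9, 10, 12, 13}
Step 22: union(8, 2) -> merged; set of 8 now {0, 1, 2, 4, 5, 6, 7, 8, 9, 10, 12, 13}
Step 23: find(7) -> no change; set of 7 is {0, 1, 2, 4, 5, 6, 7, 8, 9, 10, 12, 13}
Component of 5: {0, 1, 2, 4, 5, 6, 7, 8, 9, 10, 12, 13}

Answer: 0, 1, 2, 4, 5, 6, 7, 8, 9, 10, 12, 13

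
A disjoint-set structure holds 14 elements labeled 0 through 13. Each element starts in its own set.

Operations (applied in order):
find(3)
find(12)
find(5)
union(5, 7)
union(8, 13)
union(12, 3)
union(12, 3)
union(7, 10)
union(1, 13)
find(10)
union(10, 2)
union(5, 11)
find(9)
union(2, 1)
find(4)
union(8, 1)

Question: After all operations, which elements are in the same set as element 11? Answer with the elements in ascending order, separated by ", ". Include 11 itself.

Step 1: find(3) -> no change; set of 3 is {3}
Step 2: find(12) -> no change; set of 12 is {12}
Step 3: find(5) -> no change; set of 5 is {5}
Step 4: union(5, 7) -> merged; set of 5 now {5, 7}
Step 5: union(8, 13) -> merged; set of 8 now {8, 13}
Step 6: union(12, 3) -> merged; set of 12 now {3, 12}
Step 7: union(12, 3) -> already same set; set of 12 now {3, 12}
Step 8: union(7, 10) -> merged; set of 7 now {5, 7, 10}
Step 9: union(1, 13) -> merged; set of 1 now {1, 8, 13}
Step 10: find(10) -> no change; set of 10 is {5, 7, 10}
Step 11: union(10, 2) -> merged; set of 10 now {2, 5, 7, 10}
Step 12: union(5, 11) -> merged; set of 5 now {2, 5, 7, 10, 11}
Step 13: find(9) -> no change; set of 9 is {9}
Step 14: union(2, 1) -> merged; set of 2 now {1, 2, 5, 7, 8, 10, 11, 13}
Step 15: find(4) -> no change; set of 4 is {4}
Step 16: union(8, 1) -> already same set; set of 8 now {1, 2, 5, 7, 8, 10, 11, 13}
Component of 11: {1, 2, 5, 7, 8, 10, 11, 13}

Answer: 1, 2, 5, 7, 8, 10, 11, 13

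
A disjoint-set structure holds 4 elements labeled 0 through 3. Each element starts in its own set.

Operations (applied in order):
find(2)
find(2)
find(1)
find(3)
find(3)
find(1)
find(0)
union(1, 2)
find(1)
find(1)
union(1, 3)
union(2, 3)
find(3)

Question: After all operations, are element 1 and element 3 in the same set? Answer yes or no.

Step 1: find(2) -> no change; set of 2 is {2}
Step 2: find(2) -> no change; set of 2 is {2}
Step 3: find(1) -> no change; set of 1 is {1}
Step 4: find(3) -> no change; set of 3 is {3}
Step 5: find(3) -> no change; set of 3 is {3}
Step 6: find(1) -> no change; set of 1 is {1}
Step 7: find(0) -> no change; set of 0 is {0}
Step 8: union(1, 2) -> merged; set of 1 now {1, 2}
Step 9: find(1) -> no change; set of 1 is {1, 2}
Step 10: find(1) -> no change; set of 1 is {1, 2}
Step 11: union(1, 3) -> merged; set of 1 now {1, 2, 3}
Step 12: union(2, 3) -> already same set; set of 2 now {1, 2, 3}
Step 13: find(3) -> no change; set of 3 is {1, 2, 3}
Set of 1: {1, 2, 3}; 3 is a member.

Answer: yes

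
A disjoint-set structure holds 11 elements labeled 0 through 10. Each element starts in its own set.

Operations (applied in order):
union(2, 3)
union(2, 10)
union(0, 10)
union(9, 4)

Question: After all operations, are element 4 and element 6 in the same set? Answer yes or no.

Step 1: union(2, 3) -> merged; set of 2 now {2, 3}
Step 2: union(2, 10) -> merged; set of 2 now {2, 3, 10}
Step 3: union(0, 10) -> merged; set of 0 now {0, 2, 3, 10}
Step 4: union(9, 4) -> merged; set of 9 now {4, 9}
Set of 4: {4, 9}; 6 is not a member.

Answer: no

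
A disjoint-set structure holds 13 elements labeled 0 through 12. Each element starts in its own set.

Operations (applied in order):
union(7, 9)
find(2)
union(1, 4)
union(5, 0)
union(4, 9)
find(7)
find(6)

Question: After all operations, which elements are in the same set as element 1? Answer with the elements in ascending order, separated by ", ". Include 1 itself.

Step 1: union(7, 9) -> merged; set of 7 now {7, 9}
Step 2: find(2) -> no change; set of 2 is {2}
Step 3: union(1, 4) -> merged; set of 1 now {1, 4}
Step 4: union(5, 0) -> merged; set of 5 now {0, 5}
Step 5: union(4, 9) -> merged; set of 4 now {1, 4, 7, 9}
Step 6: find(7) -> no change; set of 7 is {1, 4, 7, 9}
Step 7: find(6) -> no change; set of 6 is {6}
Component of 1: {1, 4, 7, 9}

Answer: 1, 4, 7, 9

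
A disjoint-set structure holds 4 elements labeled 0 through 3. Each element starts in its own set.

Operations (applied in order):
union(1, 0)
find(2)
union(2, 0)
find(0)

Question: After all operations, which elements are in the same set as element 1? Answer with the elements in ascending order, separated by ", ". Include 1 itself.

Step 1: union(1, 0) -> merged; set of 1 now {0, 1}
Step 2: find(2) -> no change; set of 2 is {2}
Step 3: union(2, 0) -> merged; set of 2 now {0, 1, 2}
Step 4: find(0) -> no change; set of 0 is {0, 1, 2}
Component of 1: {0, 1, 2}

Answer: 0, 1, 2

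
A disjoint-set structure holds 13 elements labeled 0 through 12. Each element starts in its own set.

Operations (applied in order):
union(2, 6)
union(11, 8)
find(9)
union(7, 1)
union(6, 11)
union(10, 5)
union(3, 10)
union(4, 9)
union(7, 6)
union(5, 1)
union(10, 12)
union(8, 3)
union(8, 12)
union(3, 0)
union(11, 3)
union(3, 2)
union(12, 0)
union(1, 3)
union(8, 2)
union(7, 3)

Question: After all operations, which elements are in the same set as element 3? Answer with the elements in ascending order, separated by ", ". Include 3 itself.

Step 1: union(2, 6) -> merged; set of 2 now {2, 6}
Step 2: union(11, 8) -> merged; set of 11 now {8, 11}
Step 3: find(9) -> no change; set of 9 is {9}
Step 4: union(7, 1) -> merged; set of 7 now {1, 7}
Step 5: union(6, 11) -> merged; set of 6 now {2, 6, 8, 11}
Step 6: union(10, 5) -> merged; set of 10 now {5, 10}
Step 7: union(3, 10) -> merged; set of 3 now {3, 5, 10}
Step 8: union(4, 9) -> merged; set of 4 now {4, 9}
Step 9: union(7, 6) -> merged; set of 7 now {1, 2, 6, 7, 8, 11}
Step 10: union(5, 1) -> merged; set of 5 now {1, 2, 3, 5, 6, 7, 8, 10, 11}
Step 11: union(10, 12) -> merged; set of 10 now {1, 2, 3, 5, 6, 7, 8, 10, 11, 12}
Step 12: union(8, 3) -> already same set; set of 8 now {1, 2, 3, 5, 6, 7, 8, 10, 11, 12}
Step 13: union(8, 12) -> already same set; set of 8 now {1, 2, 3, 5, 6, 7, 8, 10, 11, 12}
Step 14: union(3, 0) -> merged; set of 3 now {0, 1, 2, 3, 5, 6, 7, 8, 10, 11, 12}
Step 15: union(11, 3) -> already same set; set of 11 now {0, 1, 2, 3, 5, 6, 7, 8, 10, 11, 12}
Step 16: union(3, 2) -> already same set; set of 3 now {0, 1, 2, 3, 5, 6, 7, 8, 10, 11, 12}
Step 17: union(12, 0) -> already same set; set of 12 now {0, 1, 2, 3, 5, 6, 7, 8, 10, 11, 12}
Step 18: union(1, 3) -> already same set; set of 1 now {0, 1, 2, 3, 5, 6, 7, 8, 10, 11, 12}
Step 19: union(8, 2) -> already same set; set of 8 now {0, 1, 2, 3, 5, 6, 7, 8, 10, 11, 12}
Step 20: union(7, 3) -> already same set; set of 7 now {0, 1, 2, 3, 5, 6, 7, 8, 10, 11, 12}
Component of 3: {0, 1, 2, 3, 5, 6, 7, 8, 10, 11, 12}

Answer: 0, 1, 2, 3, 5, 6, 7, 8, 10, 11, 12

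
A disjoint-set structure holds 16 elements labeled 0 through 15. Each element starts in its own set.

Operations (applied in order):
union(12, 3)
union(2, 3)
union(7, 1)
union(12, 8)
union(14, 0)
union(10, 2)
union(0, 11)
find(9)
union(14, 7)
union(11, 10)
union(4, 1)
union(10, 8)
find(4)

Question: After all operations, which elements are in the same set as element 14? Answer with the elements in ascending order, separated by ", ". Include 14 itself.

Answer: 0, 1, 2, 3, 4, 7, 8, 10, 11, 12, 14

Derivation:
Step 1: union(12, 3) -> merged; set of 12 now {3, 12}
Step 2: union(2, 3) -> merged; set of 2 now {2, 3, 12}
Step 3: union(7, 1) -> merged; set of 7 now {1, 7}
Step 4: union(12, 8) -> merged; set of 12 now {2, 3, 8, 12}
Step 5: union(14, 0) -> merged; set of 14 now {0, 14}
Step 6: union(10, 2) -> merged; set of 10 now {2, 3, 8, 10, 12}
Step 7: union(0, 11) -> merged; set of 0 now {0, 11, 14}
Step 8: find(9) -> no change; set of 9 is {9}
Step 9: union(14, 7) -> merged; set of 14 now {0, 1, 7, 11, 14}
Step 10: union(11, 10) -> merged; set of 11 now {0, 1, 2, 3, 7, 8, 10, 11, 12, 14}
Step 11: union(4, 1) -> merged; set of 4 now {0, 1, 2, 3, 4, 7, 8, 10, 11, 12, 14}
Step 12: union(10, 8) -> already same set; set of 10 now {0, 1, 2, 3, 4, 7, 8, 10, 11, 12, 14}
Step 13: find(4) -> no change; set of 4 is {0, 1, 2, 3, 4, 7, 8, 10, 11, 12, 14}
Component of 14: {0, 1, 2, 3, 4, 7, 8, 10, 11, 12, 14}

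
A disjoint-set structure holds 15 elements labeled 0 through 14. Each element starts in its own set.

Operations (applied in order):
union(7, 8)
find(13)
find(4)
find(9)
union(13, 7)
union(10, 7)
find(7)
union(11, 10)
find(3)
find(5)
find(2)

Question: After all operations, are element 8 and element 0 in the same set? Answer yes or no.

Answer: no

Derivation:
Step 1: union(7, 8) -> merged; set of 7 now {7, 8}
Step 2: find(13) -> no change; set of 13 is {13}
Step 3: find(4) -> no change; set of 4 is {4}
Step 4: find(9) -> no change; set of 9 is {9}
Step 5: union(13, 7) -> merged; set of 13 now {7, 8, 13}
Step 6: union(10, 7) -> merged; set of 10 now {7, 8, 10, 13}
Step 7: find(7) -> no change; set of 7 is {7, 8, 10, 13}
Step 8: union(11, 10) -> merged; set of 11 now {7, 8, 10, 11, 13}
Step 9: find(3) -> no change; set of 3 is {3}
Step 10: find(5) -> no change; set of 5 is {5}
Step 11: find(2) -> no change; set of 2 is {2}
Set of 8: {7, 8, 10, 11, 13}; 0 is not a member.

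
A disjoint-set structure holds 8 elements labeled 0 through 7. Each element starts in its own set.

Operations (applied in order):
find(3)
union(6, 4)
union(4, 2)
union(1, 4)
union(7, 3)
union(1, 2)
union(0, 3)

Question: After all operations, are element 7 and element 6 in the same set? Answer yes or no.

Answer: no

Derivation:
Step 1: find(3) -> no change; set of 3 is {3}
Step 2: union(6, 4) -> merged; set of 6 now {4, 6}
Step 3: union(4, 2) -> merged; set of 4 now {2, 4, 6}
Step 4: union(1, 4) -> merged; set of 1 now {1, 2, 4, 6}
Step 5: union(7, 3) -> merged; set of 7 now {3, 7}
Step 6: union(1, 2) -> already same set; set of 1 now {1, 2, 4, 6}
Step 7: union(0, 3) -> merged; set of 0 now {0, 3, 7}
Set of 7: {0, 3, 7}; 6 is not a member.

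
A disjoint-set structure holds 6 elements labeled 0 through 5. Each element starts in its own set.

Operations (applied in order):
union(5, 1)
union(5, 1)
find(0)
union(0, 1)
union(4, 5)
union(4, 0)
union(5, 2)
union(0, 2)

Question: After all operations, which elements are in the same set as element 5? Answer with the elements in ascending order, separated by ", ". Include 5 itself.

Answer: 0, 1, 2, 4, 5

Derivation:
Step 1: union(5, 1) -> merged; set of 5 now {1, 5}
Step 2: union(5, 1) -> already same set; set of 5 now {1, 5}
Step 3: find(0) -> no change; set of 0 is {0}
Step 4: union(0, 1) -> merged; set of 0 now {0, 1, 5}
Step 5: union(4, 5) -> merged; set of 4 now {0, 1, 4, 5}
Step 6: union(4, 0) -> already same set; set of 4 now {0, 1, 4, 5}
Step 7: union(5, 2) -> merged; set of 5 now {0, 1, 2, 4, 5}
Step 8: union(0, 2) -> already same set; set of 0 now {0, 1, 2, 4, 5}
Component of 5: {0, 1, 2, 4, 5}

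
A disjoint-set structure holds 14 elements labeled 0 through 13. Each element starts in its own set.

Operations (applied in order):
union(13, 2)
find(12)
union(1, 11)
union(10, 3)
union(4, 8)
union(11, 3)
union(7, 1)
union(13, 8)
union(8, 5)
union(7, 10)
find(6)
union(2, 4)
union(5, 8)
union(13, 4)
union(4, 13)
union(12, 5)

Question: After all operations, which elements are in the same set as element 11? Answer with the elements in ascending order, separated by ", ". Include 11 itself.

Step 1: union(13, 2) -> merged; set of 13 now {2, 13}
Step 2: find(12) -> no change; set of 12 is {12}
Step 3: union(1, 11) -> merged; set of 1 now {1, 11}
Step 4: union(10, 3) -> merged; set of 10 now {3, 10}
Step 5: union(4, 8) -> merged; set of 4 now {4, 8}
Step 6: union(11, 3) -> merged; set of 11 now {1, 3, 10, 11}
Step 7: union(7, 1) -> merged; set of 7 now {1, 3, 7, 10, 11}
Step 8: union(13, 8) -> merged; set of 13 now {2, 4, 8, 13}
Step 9: union(8, 5) -> merged; set of 8 now {2, 4, 5, 8, 13}
Step 10: union(7, 10) -> already same set; set of 7 now {1, 3, 7, 10, 11}
Step 11: find(6) -> no change; set of 6 is {6}
Step 12: union(2, 4) -> already same set; set of 2 now {2, 4, 5, 8, 13}
Step 13: union(5, 8) -> already same set; set of 5 now {2, 4, 5, 8, 13}
Step 14: union(13, 4) -> already same set; set of 13 now {2, 4, 5, 8, 13}
Step 15: union(4, 13) -> already same set; set of 4 now {2, 4, 5, 8, 13}
Step 16: union(12, 5) -> merged; set of 12 now {2, 4, 5, 8, 12, 13}
Component of 11: {1, 3, 7, 10, 11}

Answer: 1, 3, 7, 10, 11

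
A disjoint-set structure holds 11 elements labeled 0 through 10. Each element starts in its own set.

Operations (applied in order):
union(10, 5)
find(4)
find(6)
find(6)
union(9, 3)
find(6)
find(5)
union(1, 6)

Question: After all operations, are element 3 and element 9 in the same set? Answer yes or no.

Step 1: union(10, 5) -> merged; set of 10 now {5, 10}
Step 2: find(4) -> no change; set of 4 is {4}
Step 3: find(6) -> no change; set of 6 is {6}
Step 4: find(6) -> no change; set of 6 is {6}
Step 5: union(9, 3) -> merged; set of 9 now {3, 9}
Step 6: find(6) -> no change; set of 6 is {6}
Step 7: find(5) -> no change; set of 5 is {5, 10}
Step 8: union(1, 6) -> merged; set of 1 now {1, 6}
Set of 3: {3, 9}; 9 is a member.

Answer: yes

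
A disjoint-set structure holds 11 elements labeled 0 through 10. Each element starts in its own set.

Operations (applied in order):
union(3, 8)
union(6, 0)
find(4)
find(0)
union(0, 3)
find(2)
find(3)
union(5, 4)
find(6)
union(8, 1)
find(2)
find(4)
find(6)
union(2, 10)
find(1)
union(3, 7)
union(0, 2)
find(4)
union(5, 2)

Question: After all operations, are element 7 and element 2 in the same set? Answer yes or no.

Step 1: union(3, 8) -> merged; set of 3 now {3, 8}
Step 2: union(6, 0) -> merged; set of 6 now {0, 6}
Step 3: find(4) -> no change; set of 4 is {4}
Step 4: find(0) -> no change; set of 0 is {0, 6}
Step 5: union(0, 3) -> merged; set of 0 now {0, 3, 6, 8}
Step 6: find(2) -> no change; set of 2 is {2}
Step 7: find(3) -> no change; set of 3 is {0, 3, 6, 8}
Step 8: union(5, 4) -> merged; set of 5 now {4, 5}
Step 9: find(6) -> no change; set of 6 is {0, 3, 6, 8}
Step 10: union(8, 1) -> merged; set of 8 now {0, 1, 3, 6, 8}
Step 11: find(2) -> no change; set of 2 is {2}
Step 12: find(4) -> no change; set of 4 is {4, 5}
Step 13: find(6) -> no change; set of 6 is {0, 1, 3, 6, 8}
Step 14: union(2, 10) -> merged; set of 2 now {2, 10}
Step 15: find(1) -> no change; set of 1 is {0, 1, 3, 6, 8}
Step 16: union(3, 7) -> merged; set of 3 now {0, 1, 3, 6, 7, 8}
Step 17: union(0, 2) -> merged; set of 0 now {0, 1, 2, 3, 6, 7, 8, 10}
Step 18: find(4) -> no change; set of 4 is {4, 5}
Step 19: union(5, 2) -> merged; set of 5 now {0, 1, 2, 3, 4, 5, 6, 7, 8, 10}
Set of 7: {0, 1, 2, 3, 4, 5, 6, 7, 8, 10}; 2 is a member.

Answer: yes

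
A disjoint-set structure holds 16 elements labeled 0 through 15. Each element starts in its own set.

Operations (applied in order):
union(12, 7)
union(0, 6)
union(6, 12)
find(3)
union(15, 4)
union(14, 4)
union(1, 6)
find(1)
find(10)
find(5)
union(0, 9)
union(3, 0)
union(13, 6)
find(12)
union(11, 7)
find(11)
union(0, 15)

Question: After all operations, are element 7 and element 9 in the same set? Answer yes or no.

Step 1: union(12, 7) -> merged; set of 12 now {7, 12}
Step 2: union(0, 6) -> merged; set of 0 now {0, 6}
Step 3: union(6, 12) -> merged; set of 6 now {0, 6, 7, 12}
Step 4: find(3) -> no change; set of 3 is {3}
Step 5: union(15, 4) -> merged; set of 15 now {4, 15}
Step 6: union(14, 4) -> merged; set of 14 now {4, 14, 15}
Step 7: union(1, 6) -> merged; set of 1 now {0, 1, 6, 7, 12}
Step 8: find(1) -> no change; set of 1 is {0, 1, 6, 7, 12}
Step 9: find(10) -> no change; set of 10 is {10}
Step 10: find(5) -> no change; set of 5 is {5}
Step 11: union(0, 9) -> merged; set of 0 now {0, 1, 6, 7, 9, 12}
Step 12: union(3, 0) -> merged; set of 3 now {0, 1, 3, 6, 7, 9, 12}
Step 13: union(13, 6) -> merged; set of 13 now {0, 1, 3, 6, 7, 9, 12, 13}
Step 14: find(12) -> no change; set of 12 is {0, 1, 3, 6, 7, 9, 12, 13}
Step 15: union(11, 7) -> merged; set of 11 now {0, 1, 3, 6, 7, 9, 11, 12, 13}
Step 16: find(11) -> no change; set of 11 is {0, 1, 3, 6, 7, 9, 11, 12, 13}
Step 17: union(0, 15) -> merged; set of 0 now {0, 1, 3, 4, 6, 7, 9, 11, 12, 13, 14, 15}
Set of 7: {0, 1, 3, 4, 6, 7, 9, 11, 12, 13, 14, 15}; 9 is a member.

Answer: yes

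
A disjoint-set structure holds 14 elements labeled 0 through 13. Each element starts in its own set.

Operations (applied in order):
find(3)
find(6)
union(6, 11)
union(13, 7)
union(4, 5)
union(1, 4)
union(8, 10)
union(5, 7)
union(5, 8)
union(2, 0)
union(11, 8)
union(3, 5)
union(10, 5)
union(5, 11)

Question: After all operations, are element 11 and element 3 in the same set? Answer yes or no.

Step 1: find(3) -> no change; set of 3 is {3}
Step 2: find(6) -> no change; set of 6 is {6}
Step 3: union(6, 11) -> merged; set of 6 now {6, 11}
Step 4: union(13, 7) -> merged; set of 13 now {7, 13}
Step 5: union(4, 5) -> merged; set of 4 now {4, 5}
Step 6: union(1, 4) -> merged; set of 1 now {1, 4, 5}
Step 7: union(8, 10) -> merged; set of 8 now {8, 10}
Step 8: union(5, 7) -> merged; set of 5 now {1, 4, 5, 7, 13}
Step 9: union(5, 8) -> merged; set of 5 now {1, 4, 5, 7, 8, 10, 13}
Step 10: union(2, 0) -> merged; set of 2 now {0, 2}
Step 11: union(11, 8) -> merged; set of 11 now {1, 4, 5, 6, 7, 8, 10, 11, 13}
Step 12: union(3, 5) -> merged; set of 3 now {1, 3, 4, 5, 6, 7, 8, 10, 11, 13}
Step 13: union(10, 5) -> already same set; set of 10 now {1, 3, 4, 5, 6, 7, 8, 10, 11, 13}
Step 14: union(5, 11) -> already same set; set of 5 now {1, 3, 4, 5, 6, 7, 8, 10, 11, 13}
Set of 11: {1, 3, 4, 5, 6, 7, 8, 10, 11, 13}; 3 is a member.

Answer: yes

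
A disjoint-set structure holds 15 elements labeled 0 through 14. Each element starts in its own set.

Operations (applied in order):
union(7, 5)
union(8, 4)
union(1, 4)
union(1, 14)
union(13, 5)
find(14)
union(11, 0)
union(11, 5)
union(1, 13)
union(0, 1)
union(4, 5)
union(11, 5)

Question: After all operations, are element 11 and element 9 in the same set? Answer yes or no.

Step 1: union(7, 5) -> merged; set of 7 now {5, 7}
Step 2: union(8, 4) -> merged; set of 8 now {4, 8}
Step 3: union(1, 4) -> merged; set of 1 now {1, 4, 8}
Step 4: union(1, 14) -> merged; set of 1 now {1, 4, 8, 14}
Step 5: union(13, 5) -> merged; set of 13 now {5, 7, 13}
Step 6: find(14) -> no change; set of 14 is {1, 4, 8, 14}
Step 7: union(11, 0) -> merged; set of 11 now {0, 11}
Step 8: union(11, 5) -> merged; set of 11 now {0, 5, 7, 11, 13}
Step 9: union(1, 13) -> merged; set of 1 now {0, 1, 4, 5, 7, 8, 11, 13, 14}
Step 10: union(0, 1) -> already same set; set of 0 now {0, 1, 4, 5, 7, 8, 11, 13, 14}
Step 11: union(4, 5) -> already same set; set of 4 now {0, 1, 4, 5, 7, 8, 11, 13, 14}
Step 12: union(11, 5) -> already same set; set of 11 now {0, 1, 4, 5, 7, 8, 11, 13, 14}
Set of 11: {0, 1, 4, 5, 7, 8, 11, 13, 14}; 9 is not a member.

Answer: no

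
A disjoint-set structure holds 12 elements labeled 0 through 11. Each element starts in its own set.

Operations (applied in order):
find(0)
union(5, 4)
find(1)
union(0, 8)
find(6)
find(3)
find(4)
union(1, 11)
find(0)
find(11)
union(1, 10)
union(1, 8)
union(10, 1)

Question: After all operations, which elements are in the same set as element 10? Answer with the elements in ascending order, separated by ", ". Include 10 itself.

Step 1: find(0) -> no change; set of 0 is {0}
Step 2: union(5, 4) -> merged; set of 5 now {4, 5}
Step 3: find(1) -> no change; set of 1 is {1}
Step 4: union(0, 8) -> merged; set of 0 now {0, 8}
Step 5: find(6) -> no change; set of 6 is {6}
Step 6: find(3) -> no change; set of 3 is {3}
Step 7: find(4) -> no change; set of 4 is {4, 5}
Step 8: union(1, 11) -> merged; set of 1 now {1, 11}
Step 9: find(0) -> no change; set of 0 is {0, 8}
Step 10: find(11) -> no change; set of 11 is {1, 11}
Step 11: union(1, 10) -> merged; set of 1 now {1, 10, 11}
Step 12: union(1, 8) -> merged; set of 1 now {0, 1, 8, 10, 11}
Step 13: union(10, 1) -> already same set; set of 10 now {0, 1, 8, 10, 11}
Component of 10: {0, 1, 8, 10, 11}

Answer: 0, 1, 8, 10, 11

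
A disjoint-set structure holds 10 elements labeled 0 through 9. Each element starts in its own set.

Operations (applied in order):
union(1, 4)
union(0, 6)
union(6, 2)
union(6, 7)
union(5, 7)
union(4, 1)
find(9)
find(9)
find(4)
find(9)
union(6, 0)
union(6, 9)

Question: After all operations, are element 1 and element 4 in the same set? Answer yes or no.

Step 1: union(1, 4) -> merged; set of 1 now {1, 4}
Step 2: union(0, 6) -> merged; set of 0 now {0, 6}
Step 3: union(6, 2) -> merged; set of 6 now {0, 2, 6}
Step 4: union(6, 7) -> merged; set of 6 now {0, 2, 6, 7}
Step 5: union(5, 7) -> merged; set of 5 now {0, 2, 5, 6, 7}
Step 6: union(4, 1) -> already same set; set of 4 now {1, 4}
Step 7: find(9) -> no change; set of 9 is {9}
Step 8: find(9) -> no change; set of 9 is {9}
Step 9: find(4) -> no change; set of 4 is {1, 4}
Step 10: find(9) -> no change; set of 9 is {9}
Step 11: union(6, 0) -> already same set; set of 6 now {0, 2, 5, 6, 7}
Step 12: union(6, 9) -> merged; set of 6 now {0, 2, 5, 6, 7, 9}
Set of 1: {1, 4}; 4 is a member.

Answer: yes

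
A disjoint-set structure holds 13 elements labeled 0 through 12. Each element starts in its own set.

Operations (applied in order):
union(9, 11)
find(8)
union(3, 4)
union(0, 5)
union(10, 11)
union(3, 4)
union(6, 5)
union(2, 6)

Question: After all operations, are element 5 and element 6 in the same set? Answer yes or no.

Answer: yes

Derivation:
Step 1: union(9, 11) -> merged; set of 9 now {9, 11}
Step 2: find(8) -> no change; set of 8 is {8}
Step 3: union(3, 4) -> merged; set of 3 now {3, 4}
Step 4: union(0, 5) -> merged; set of 0 now {0, 5}
Step 5: union(10, 11) -> merged; set of 10 now {9, 10, 11}
Step 6: union(3, 4) -> already same set; set of 3 now {3, 4}
Step 7: union(6, 5) -> merged; set of 6 now {0, 5, 6}
Step 8: union(2, 6) -> merged; set of 2 now {0, 2, 5, 6}
Set of 5: {0, 2, 5, 6}; 6 is a member.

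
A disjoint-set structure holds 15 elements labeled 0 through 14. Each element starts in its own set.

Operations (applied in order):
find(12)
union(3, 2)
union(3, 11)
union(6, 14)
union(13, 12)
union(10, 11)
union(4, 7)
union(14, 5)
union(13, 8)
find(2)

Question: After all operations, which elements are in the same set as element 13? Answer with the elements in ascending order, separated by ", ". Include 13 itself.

Step 1: find(12) -> no change; set of 12 is {12}
Step 2: union(3, 2) -> merged; set of 3 now {2, 3}
Step 3: union(3, 11) -> merged; set of 3 now {2, 3, 11}
Step 4: union(6, 14) -> merged; set of 6 now {6, 14}
Step 5: union(13, 12) -> merged; set of 13 now {12, 13}
Step 6: union(10, 11) -> merged; set of 10 now {2, 3, 10, 11}
Step 7: union(4, 7) -> merged; set of 4 now {4, 7}
Step 8: union(14, 5) -> merged; set of 14 now {5, 6, 14}
Step 9: union(13, 8) -> merged; set of 13 now {8, 12, 13}
Step 10: find(2) -> no change; set of 2 is {2, 3, 10, 11}
Component of 13: {8, 12, 13}

Answer: 8, 12, 13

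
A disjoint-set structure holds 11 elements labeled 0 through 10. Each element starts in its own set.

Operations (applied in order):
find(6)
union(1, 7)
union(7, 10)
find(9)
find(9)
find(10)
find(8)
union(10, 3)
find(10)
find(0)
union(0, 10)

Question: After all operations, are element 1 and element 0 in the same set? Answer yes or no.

Answer: yes

Derivation:
Step 1: find(6) -> no change; set of 6 is {6}
Step 2: union(1, 7) -> merged; set of 1 now {1, 7}
Step 3: union(7, 10) -> merged; set of 7 now {1, 7, 10}
Step 4: find(9) -> no change; set of 9 is {9}
Step 5: find(9) -> no change; set of 9 is {9}
Step 6: find(10) -> no change; set of 10 is {1, 7, 10}
Step 7: find(8) -> no change; set of 8 is {8}
Step 8: union(10, 3) -> merged; set of 10 now {1, 3, 7, 10}
Step 9: find(10) -> no change; set of 10 is {1, 3, 7, 10}
Step 10: find(0) -> no change; set of 0 is {0}
Step 11: union(0, 10) -> merged; set of 0 now {0, 1, 3, 7, 10}
Set of 1: {0, 1, 3, 7, 10}; 0 is a member.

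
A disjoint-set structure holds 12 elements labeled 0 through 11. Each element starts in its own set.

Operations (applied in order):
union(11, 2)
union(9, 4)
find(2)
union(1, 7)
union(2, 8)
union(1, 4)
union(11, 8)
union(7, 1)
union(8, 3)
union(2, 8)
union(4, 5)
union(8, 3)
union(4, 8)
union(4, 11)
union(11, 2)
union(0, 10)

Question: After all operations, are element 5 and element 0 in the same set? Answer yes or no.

Step 1: union(11, 2) -> merged; set of 11 now {2, 11}
Step 2: union(9, 4) -> merged; set of 9 now {4, 9}
Step 3: find(2) -> no change; set of 2 is {2, 11}
Step 4: union(1, 7) -> merged; set of 1 now {1, 7}
Step 5: union(2, 8) -> merged; set of 2 now {2, 8, 11}
Step 6: union(1, 4) -> merged; set of 1 now {1, 4, 7, 9}
Step 7: union(11, 8) -> already same set; set of 11 now {2, 8, 11}
Step 8: union(7, 1) -> already same set; set of 7 now {1, 4, 7, 9}
Step 9: union(8, 3) -> merged; set of 8 now {2, 3, 8, 11}
Step 10: union(2, 8) -> already same set; set of 2 now {2, 3, 8, 11}
Step 11: union(4, 5) -> merged; set of 4 now {1, 4, 5, 7, 9}
Step 12: union(8, 3) -> already same set; set of 8 now {2, 3, 8, 11}
Step 13: union(4, 8) -> merged; set of 4 now {1, 2, 3, 4, 5, 7, 8, 9, 11}
Step 14: union(4, 11) -> already same set; set of 4 now {1, 2, 3, 4, 5, 7, 8, 9, 11}
Step 15: union(11, 2) -> already same set; set of 11 now {1, 2, 3, 4, 5, 7, 8, 9, 11}
Step 16: union(0, 10) -> merged; set of 0 now {0, 10}
Set of 5: {1, 2, 3, 4, 5, 7, 8, 9, 11}; 0 is not a member.

Answer: no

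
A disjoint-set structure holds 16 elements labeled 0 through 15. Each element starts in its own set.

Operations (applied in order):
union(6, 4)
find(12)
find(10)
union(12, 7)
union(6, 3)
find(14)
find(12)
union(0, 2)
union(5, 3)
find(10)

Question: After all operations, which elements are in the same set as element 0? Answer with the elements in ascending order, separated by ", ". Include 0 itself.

Answer: 0, 2

Derivation:
Step 1: union(6, 4) -> merged; set of 6 now {4, 6}
Step 2: find(12) -> no change; set of 12 is {12}
Step 3: find(10) -> no change; set of 10 is {10}
Step 4: union(12, 7) -> merged; set of 12 now {7, 12}
Step 5: union(6, 3) -> merged; set of 6 now {3, 4, 6}
Step 6: find(14) -> no change; set of 14 is {14}
Step 7: find(12) -> no change; set of 12 is {7, 12}
Step 8: union(0, 2) -> merged; set of 0 now {0, 2}
Step 9: union(5, 3) -> merged; set of 5 now {3, 4, 5, 6}
Step 10: find(10) -> no change; set of 10 is {10}
Component of 0: {0, 2}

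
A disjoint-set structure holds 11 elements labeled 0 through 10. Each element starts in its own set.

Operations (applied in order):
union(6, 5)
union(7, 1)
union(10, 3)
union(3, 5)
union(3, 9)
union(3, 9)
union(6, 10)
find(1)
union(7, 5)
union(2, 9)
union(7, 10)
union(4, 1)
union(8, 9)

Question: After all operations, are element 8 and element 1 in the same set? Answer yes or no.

Step 1: union(6, 5) -> merged; set of 6 now {5, 6}
Step 2: union(7, 1) -> merged; set of 7 now {1, 7}
Step 3: union(10, 3) -> merged; set of 10 now {3, 10}
Step 4: union(3, 5) -> merged; set of 3 now {3, 5, 6, 10}
Step 5: union(3, 9) -> merged; set of 3 now {3, 5, 6, 9, 10}
Step 6: union(3, 9) -> already same set; set of 3 now {3, 5, 6, 9, 10}
Step 7: union(6, 10) -> already same set; set of 6 now {3, 5, 6, 9, 10}
Step 8: find(1) -> no change; set of 1 is {1, 7}
Step 9: union(7, 5) -> merged; set of 7 now {1, 3, 5, 6, 7, 9, 10}
Step 10: union(2, 9) -> merged; set of 2 now {1, 2, 3, 5, 6, 7, 9, 10}
Step 11: union(7, 10) -> already same set; set of 7 now {1, 2, 3, 5, 6, 7, 9, 10}
Step 12: union(4, 1) -> merged; set of 4 now {1, 2, 3, 4, 5, 6, 7, 9, 10}
Step 13: union(8, 9) -> merged; set of 8 now {1, 2, 3, 4, 5, 6, 7, 8, 9, 10}
Set of 8: {1, 2, 3, 4, 5, 6, 7, 8, 9, 10}; 1 is a member.

Answer: yes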